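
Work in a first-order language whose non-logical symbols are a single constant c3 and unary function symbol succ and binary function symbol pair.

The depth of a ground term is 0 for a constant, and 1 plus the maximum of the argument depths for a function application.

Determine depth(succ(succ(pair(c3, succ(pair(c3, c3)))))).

5

depth(pair(c3, c3)) = 1 + max(0, 0) = 1
depth(succ(pair(c3, c3))) = 1 + depth(pair(c3, c3)) = 1 + 1 = 2
depth(pair(c3, succ(pair(c3, c3)))) = 1 + max(0, 2) = 3
depth(succ(pair(c3, succ(pair(c3, c3))))) = 1 + depth(pair(c3, succ(pair(c3, c3)))) = 1 + 3 = 4
depth(succ(succ(pair(c3, succ(pair(c3, c3)))))) = 1 + depth(succ(pair(c3, succ(pair(c3, c3))))) = 1 + 4 = 5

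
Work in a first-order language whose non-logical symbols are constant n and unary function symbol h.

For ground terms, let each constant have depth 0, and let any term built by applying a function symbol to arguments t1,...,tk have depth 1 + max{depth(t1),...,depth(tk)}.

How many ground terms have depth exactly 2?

1

Count level by level. With function symbols h/1, the terms of depth ≤ k are the 1 constant together with each function applied to depth-≤(k−1) tuples, so N_k = 1 + N_{k-1}.
N_0 = 1
N_1 = 1 + 1 = 2
N_2 = 1 + 2 = 3
Terms of depth exactly 2: N_2 − N_1 = 3 − 2 = 1.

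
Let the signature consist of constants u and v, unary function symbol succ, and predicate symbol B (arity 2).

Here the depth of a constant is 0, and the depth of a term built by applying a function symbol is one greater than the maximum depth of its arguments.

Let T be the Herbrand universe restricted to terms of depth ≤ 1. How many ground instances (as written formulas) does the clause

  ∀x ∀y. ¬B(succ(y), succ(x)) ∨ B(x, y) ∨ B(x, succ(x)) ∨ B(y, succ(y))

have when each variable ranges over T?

16

Ground terms of depth ≤ 1:
  Let N_k count ground terms of depth at most k. Each non-constant term of depth ≤ k is some function symbol applied to depth-≤(k−1) arguments, giving N_k = 2 + N_{k-1}.
  N_0 = 2
  N_1 = 2 + 2 = 4
So there are 4 ground terms available for substitution.
There are 2 variables to instantiate (x, y), each occurring in at least one literal, so different choices give different ground instances.
Number of ground instances = 4^2 = 16.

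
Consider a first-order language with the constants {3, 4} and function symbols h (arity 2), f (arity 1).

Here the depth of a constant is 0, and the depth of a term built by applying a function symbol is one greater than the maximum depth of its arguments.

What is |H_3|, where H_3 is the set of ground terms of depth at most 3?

5552

If N_k denotes the number of depth-≤k ground terms, the 2 constants give N_0 = 2, and each function symbol of arity r contributes N_{k-1}^r new terms at level k: N_k = 2 + N_{k-1}^2 + N_{k-1}.
N_0 = 2
N_1 = 2 + 2^2 + 2 = 8
N_2 = 2 + 8^2 + 8 = 74
N_3 = 2 + 74^2 + 74 = 5552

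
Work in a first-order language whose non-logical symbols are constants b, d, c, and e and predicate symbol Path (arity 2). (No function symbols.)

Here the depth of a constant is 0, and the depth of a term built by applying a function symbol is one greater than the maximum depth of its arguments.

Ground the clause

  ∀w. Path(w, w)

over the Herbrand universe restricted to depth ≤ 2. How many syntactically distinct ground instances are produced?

4

Ground terms of depth ≤ 2:
  With no function symbols every ground term is a constant, so there are exactly 4 ground terms at every depth bound.
  N_0 = 4
  N_1 = 4
  N_2 = 4
  Explicitly: b, d, c, e.
So there are 4 ground terms available for substitution.
The clause has 1 distinct variable (w), which appears in the body. In the free term algebra distinct substitutions yield syntactically distinct ground instances.
Number of ground instances = 4.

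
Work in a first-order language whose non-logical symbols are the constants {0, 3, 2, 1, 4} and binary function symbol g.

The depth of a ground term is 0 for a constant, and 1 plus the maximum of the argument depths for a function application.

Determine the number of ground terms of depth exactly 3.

If N_k denotes the number of depth-≤k ground terms, the 5 constants give N_0 = 5, and each function symbol of arity r contributes N_{k-1}^r new terms at level k: N_k = 5 + N_{k-1}^2.
N_0 = 5
N_1 = 5 + 5^2 = 30
N_2 = 5 + 30^2 = 905
N_3 = 5 + 905^2 = 819030
Terms of depth exactly 3: N_3 − N_2 = 819030 − 905 = 818125.

818125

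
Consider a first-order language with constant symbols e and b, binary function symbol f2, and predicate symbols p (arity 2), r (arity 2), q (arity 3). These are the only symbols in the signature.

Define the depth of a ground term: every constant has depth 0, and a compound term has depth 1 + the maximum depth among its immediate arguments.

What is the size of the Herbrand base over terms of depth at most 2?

57760

First count ground terms of depth ≤ 2.
Count level by level. With function symbols f2/2, the terms of depth ≤ k are the 2 constants together with each function applied to depth-≤(k−1) tuples, so N_k = 2 + N_{k-1}^2.
N_0 = 2
N_1 = 2 + 2^2 = 6
N_2 = 2 + 6^2 = 38
So |H| = 38.
Ground atoms are formed by filling each argument slot of a predicate with a term from H, so an r-ary predicate gives |H|^r atoms:
  p: 38^2 = 1444;  r: 38^2 = 1444;  q: 38^3 = 54872
Total ground atoms: 1444 + 1444 + 54872 = 57760.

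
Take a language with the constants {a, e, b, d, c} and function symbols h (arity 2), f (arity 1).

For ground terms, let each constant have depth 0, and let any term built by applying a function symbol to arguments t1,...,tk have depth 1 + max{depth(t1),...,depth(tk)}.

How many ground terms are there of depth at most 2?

Count level by level. With function symbols h/2, f/1, the terms of depth ≤ k are the 5 constants together with each function applied to depth-≤(k−1) tuples, so N_k = 5 + N_{k-1}^2 + N_{k-1}.
N_0 = 5
N_1 = 5 + 5^2 + 5 = 35
N_2 = 5 + 35^2 + 35 = 1265

1265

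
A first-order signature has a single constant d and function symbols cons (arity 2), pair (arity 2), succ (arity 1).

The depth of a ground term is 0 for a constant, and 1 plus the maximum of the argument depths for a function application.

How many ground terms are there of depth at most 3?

Let N_k = |{terms of depth ≤ k}|. Then N_0 = 1 and N_k = 1 + N_{k-1}^2 + N_{k-1}^2 + N_{k-1} for k ≥ 1 (one summand per function symbol, arity giving the exponent).
N_0 = 1
N_1 = 1 + 1^2 + 1^2 + 1 = 4
N_2 = 1 + 4^2 + 4^2 + 4 = 37
N_3 = 1 + 37^2 + 37^2 + 37 = 2776

2776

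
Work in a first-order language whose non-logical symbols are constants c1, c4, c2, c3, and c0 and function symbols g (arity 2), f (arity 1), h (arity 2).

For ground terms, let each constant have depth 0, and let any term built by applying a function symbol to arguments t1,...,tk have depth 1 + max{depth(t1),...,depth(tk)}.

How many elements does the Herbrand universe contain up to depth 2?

7265

If N_k denotes the number of depth-≤k ground terms, the 5 constants give N_0 = 5, and each function symbol of arity r contributes N_{k-1}^r new terms at level k: N_k = 5 + N_{k-1}^2 + N_{k-1} + N_{k-1}^2.
N_0 = 5
N_1 = 5 + 5^2 + 5 + 5^2 = 60
N_2 = 5 + 60^2 + 60 + 60^2 = 7265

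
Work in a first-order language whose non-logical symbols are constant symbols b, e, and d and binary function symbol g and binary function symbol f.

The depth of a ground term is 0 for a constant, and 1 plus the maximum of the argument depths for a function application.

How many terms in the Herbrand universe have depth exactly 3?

Write N_k for the number of ground terms of depth ≤ k. A term of depth ≤ k is either a constant or a function symbol applied to arguments of depth ≤ k−1, so N_k = 3 + N_{k-1}^2 + N_{k-1}^2.
N_0 = 3
N_1 = 3 + 3^2 + 3^2 = 21
N_2 = 3 + 21^2 + 21^2 = 885
N_3 = 3 + 885^2 + 885^2 = 1566453
Terms of depth exactly 3: N_3 − N_2 = 1566453 − 885 = 1565568.

1565568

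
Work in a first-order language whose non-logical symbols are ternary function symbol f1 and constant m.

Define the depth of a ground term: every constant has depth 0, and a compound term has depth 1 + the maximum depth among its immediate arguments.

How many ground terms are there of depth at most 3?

730

Let N_k = |{terms of depth ≤ k}|. Then N_0 = 1 and N_k = 1 + N_{k-1}^3 for k ≥ 1 (one summand per function symbol, arity giving the exponent).
N_0 = 1
N_1 = 1 + 1^3 = 2
N_2 = 1 + 2^3 = 9
N_3 = 1 + 9^3 = 730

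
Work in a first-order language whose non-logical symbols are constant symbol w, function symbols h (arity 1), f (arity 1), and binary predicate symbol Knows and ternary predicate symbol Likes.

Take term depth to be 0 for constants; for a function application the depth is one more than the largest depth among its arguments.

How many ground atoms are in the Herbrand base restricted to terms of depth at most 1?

First count ground terms of depth ≤ 1.
Let N_k = |{terms of depth ≤ k}|. Then N_0 = 1 and N_k = 1 + N_{k-1} + N_{k-1} for k ≥ 1 (one summand per function symbol, arity giving the exponent).
N_0 = 1
N_1 = 1 + 1 + 1 = 3
So |H| = 3.
For each predicate symbol, the number of ground atoms is |H| raised to its arity; summing:
  Knows: 3^2 = 9;  Likes: 3^3 = 27
Total ground atoms: 9 + 27 = 36.

36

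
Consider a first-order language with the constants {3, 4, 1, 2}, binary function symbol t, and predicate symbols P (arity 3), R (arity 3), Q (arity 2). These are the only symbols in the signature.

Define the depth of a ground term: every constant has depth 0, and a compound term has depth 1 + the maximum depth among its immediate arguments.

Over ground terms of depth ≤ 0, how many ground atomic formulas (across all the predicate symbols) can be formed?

First count ground terms of depth ≤ 0.
If N_k denotes the number of depth-≤k ground terms, the 4 constants give N_0 = 4, and each function symbol of arity r contributes N_{k-1}^r new terms at level k: N_k = 4 + N_{k-1}^2.
N_0 = 4
So |H| = 4.
Each predicate of arity r yields |H|^r ground atoms (one per choice of an r-tuple from H):
  P: 4^3 = 64;  R: 4^3 = 64;  Q: 4^2 = 16
Total ground atoms: 64 + 64 + 16 = 144.

144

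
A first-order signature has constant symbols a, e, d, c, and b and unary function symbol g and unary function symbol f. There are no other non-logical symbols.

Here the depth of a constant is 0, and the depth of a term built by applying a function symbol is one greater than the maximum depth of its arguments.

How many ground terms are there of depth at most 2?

35

Let N_k = |{terms of depth ≤ k}|. Then N_0 = 5 and N_k = 5 + N_{k-1} + N_{k-1} for k ≥ 1 (one summand per function symbol, arity giving the exponent).
N_0 = 5
N_1 = 5 + 5 + 5 = 15
N_2 = 5 + 15 + 15 = 35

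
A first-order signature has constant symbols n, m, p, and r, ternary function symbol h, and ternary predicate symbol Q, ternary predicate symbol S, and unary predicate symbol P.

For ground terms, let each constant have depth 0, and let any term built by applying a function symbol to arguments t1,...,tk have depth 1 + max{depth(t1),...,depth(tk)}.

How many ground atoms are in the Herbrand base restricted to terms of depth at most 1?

First count ground terms of depth ≤ 1.
Count level by level. With function symbols h/3, the terms of depth ≤ k are the 4 constants together with each function applied to depth-≤(k−1) tuples, so N_k = 4 + N_{k-1}^3.
N_0 = 4
N_1 = 4 + 4^3 = 68
So |H| = 68.
Ground atoms are formed by filling each argument slot of a predicate with a term from H, so an r-ary predicate gives |H|^r atoms:
  Q: 68^3 = 314432;  S: 68^3 = 314432;  P: 68
Total ground atoms: 314432 + 314432 + 68 = 628932.

628932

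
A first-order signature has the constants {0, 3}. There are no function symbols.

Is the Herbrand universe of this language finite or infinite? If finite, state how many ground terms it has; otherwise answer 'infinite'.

2

There are no function symbols, so every ground term is one of the 2 constants.
The Herbrand universe is {0, 3}, which is finite with 2 elements.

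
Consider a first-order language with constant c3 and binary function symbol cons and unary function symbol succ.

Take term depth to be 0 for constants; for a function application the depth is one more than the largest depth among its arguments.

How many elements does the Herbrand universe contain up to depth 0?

1

If N_k denotes the number of depth-≤k ground terms, the 1 constant gives N_0 = 1, and each function symbol of arity r contributes N_{k-1}^r new terms at level k: N_k = 1 + N_{k-1}^2 + N_{k-1}.
N_0 = 1
Explicitly: c3.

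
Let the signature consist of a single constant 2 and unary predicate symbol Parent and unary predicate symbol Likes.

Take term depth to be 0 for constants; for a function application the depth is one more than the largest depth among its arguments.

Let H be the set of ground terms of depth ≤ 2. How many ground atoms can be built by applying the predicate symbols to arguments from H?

First count ground terms of depth ≤ 2.
With no function symbols every ground term is a constant, so there is exactly 1 ground term at every depth bound.
N_0 = 1
N_1 = 1
N_2 = 1
So |H| = 1.
A ground atom is a predicate applied to a tuple of terms from H, so the count is the sum over predicates of |H|^arity:
  Parent: 1;  Likes: 1
Total ground atoms: 1 + 1 = 2.

2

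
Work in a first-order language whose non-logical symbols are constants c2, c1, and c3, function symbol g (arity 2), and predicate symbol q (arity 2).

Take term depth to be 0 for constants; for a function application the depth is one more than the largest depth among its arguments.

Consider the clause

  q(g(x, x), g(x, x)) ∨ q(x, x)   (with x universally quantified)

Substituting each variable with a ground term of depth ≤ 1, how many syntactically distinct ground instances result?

12

Ground terms of depth ≤ 1:
  Count level by level. With function symbols g/2, the terms of depth ≤ k are the 3 constants together with each function applied to depth-≤(k−1) tuples, so N_k = 3 + N_{k-1}^2.
  N_0 = 3
  N_1 = 3 + 3^2 = 12
So there are 12 ground terms available for substitution.
The body mentions the single quantified variable x; since ground terms form a free algebra, no two substitutions collapse to the same formula.
Number of ground instances = 12.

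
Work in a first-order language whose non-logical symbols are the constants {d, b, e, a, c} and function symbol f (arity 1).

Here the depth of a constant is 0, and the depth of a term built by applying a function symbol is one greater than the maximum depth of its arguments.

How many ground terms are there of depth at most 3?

If N_k denotes the number of depth-≤k ground terms, the 5 constants give N_0 = 5, and each function symbol of arity r contributes N_{k-1}^r new terms at level k: N_k = 5 + N_{k-1}.
N_0 = 5
N_1 = 5 + 5 = 10
N_2 = 5 + 10 = 15
N_3 = 5 + 15 = 20

20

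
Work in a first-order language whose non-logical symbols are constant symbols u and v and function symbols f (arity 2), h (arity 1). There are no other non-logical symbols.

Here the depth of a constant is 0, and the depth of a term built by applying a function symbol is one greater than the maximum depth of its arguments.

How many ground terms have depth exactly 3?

Count level by level. With function symbols f/2, h/1, the terms of depth ≤ k are the 2 constants together with each function applied to depth-≤(k−1) tuples, so N_k = 2 + N_{k-1}^2 + N_{k-1}.
N_0 = 2
N_1 = 2 + 2^2 + 2 = 8
N_2 = 2 + 8^2 + 8 = 74
N_3 = 2 + 74^2 + 74 = 5552
Terms of depth exactly 3: N_3 − N_2 = 5552 − 74 = 5478.

5478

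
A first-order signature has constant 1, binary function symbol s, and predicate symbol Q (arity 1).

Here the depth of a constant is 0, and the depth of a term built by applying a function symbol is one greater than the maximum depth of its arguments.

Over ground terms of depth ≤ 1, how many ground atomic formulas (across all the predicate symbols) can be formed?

2

First count ground terms of depth ≤ 1.
If N_k denotes the number of depth-≤k ground terms, the 1 constant gives N_0 = 1, and each function symbol of arity r contributes N_{k-1}^r new terms at level k: N_k = 1 + N_{k-1}^2.
N_0 = 1
N_1 = 1 + 1^2 = 2
Explicitly: 1, s(1, 1).
So |H| = 2.
Ground atoms are formed by filling each argument slot of a predicate with a term from H, so an r-ary predicate gives |H|^r atoms:
  Q: 2
Total ground atoms: 2.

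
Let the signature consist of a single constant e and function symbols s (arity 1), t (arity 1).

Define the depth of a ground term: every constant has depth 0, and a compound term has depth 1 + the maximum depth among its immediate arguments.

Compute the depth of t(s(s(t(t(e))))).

5

depth(t(e)) = 1 + depth(e) = 1 + 0 = 1
depth(t(t(e))) = 1 + depth(t(e)) = 1 + 1 = 2
depth(s(t(t(e)))) = 1 + depth(t(t(e))) = 1 + 2 = 3
depth(s(s(t(t(e))))) = 1 + depth(s(t(t(e)))) = 1 + 3 = 4
depth(t(s(s(t(t(e)))))) = 1 + depth(s(s(t(t(e))))) = 1 + 4 = 5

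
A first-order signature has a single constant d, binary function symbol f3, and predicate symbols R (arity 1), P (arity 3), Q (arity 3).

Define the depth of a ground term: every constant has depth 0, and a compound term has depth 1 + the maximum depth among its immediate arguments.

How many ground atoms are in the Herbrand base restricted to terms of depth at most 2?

255

First count ground terms of depth ≤ 2.
Write N_k for the number of ground terms of depth ≤ k. A term of depth ≤ k is either a constant or a function symbol applied to arguments of depth ≤ k−1, so N_k = 1 + N_{k-1}^2.
N_0 = 1
N_1 = 1 + 1^2 = 2
N_2 = 1 + 2^2 = 5
Explicitly: d, f3(d, d), f3(d, f3(d, d)), f3(f3(d, d), d), f3(f3(d, d), f3(d, d)).
So |H| = 5.
For each predicate symbol, the number of ground atoms is |H| raised to its arity; summing:
  R: 5;  P: 5^3 = 125;  Q: 5^3 = 125
Total ground atoms: 5 + 125 + 125 = 255.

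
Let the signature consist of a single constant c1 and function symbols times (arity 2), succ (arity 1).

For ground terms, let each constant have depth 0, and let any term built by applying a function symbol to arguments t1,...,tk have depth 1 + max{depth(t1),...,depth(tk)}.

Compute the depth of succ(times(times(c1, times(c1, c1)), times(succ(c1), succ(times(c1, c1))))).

depth(times(c1, c1)) = 1 + max(0, 0) = 1
depth(times(c1, times(c1, c1))) = 1 + max(0, 1) = 2
depth(succ(c1)) = 1 + depth(c1) = 1 + 0 = 1
depth(succ(times(c1, c1))) = 1 + depth(times(c1, c1)) = 1 + 1 = 2
depth(times(succ(c1), succ(times(c1, c1)))) = 1 + max(1, 2) = 3
depth(times(times(c1, times(c1, c1)), times(succ(c1), succ(times(c1, c1))))) = 1 + max(2, 3) = 4
depth(succ(times(times(c1, times(c1, c1)), times(succ(c1), succ(times(c1, c1)))))) = 1 + depth(times(times(c1, times(c1, c1)), times(succ(c1), succ(times(c1, c1))))) = 1 + 4 = 5

5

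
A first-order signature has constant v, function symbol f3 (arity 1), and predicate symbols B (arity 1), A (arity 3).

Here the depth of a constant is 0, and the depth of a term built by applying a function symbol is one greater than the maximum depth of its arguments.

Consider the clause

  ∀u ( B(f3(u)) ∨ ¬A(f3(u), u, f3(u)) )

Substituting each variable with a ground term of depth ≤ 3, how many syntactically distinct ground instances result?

4

Ground terms of depth ≤ 3:
  Write N_k for the number of ground terms of depth ≤ k. A term of depth ≤ k is either a constant or a function symbol applied to arguments of depth ≤ k−1, so N_k = 1 + N_{k-1}.
  N_0 = 1
  N_1 = 1 + 1 = 2
  N_2 = 1 + 2 = 3
  N_3 = 1 + 3 = 4
So there are 4 ground terms available for substitution.
The body mentions the single quantified variable u; since ground terms form a free algebra, no two substitutions collapse to the same formula.
Number of ground instances = 4.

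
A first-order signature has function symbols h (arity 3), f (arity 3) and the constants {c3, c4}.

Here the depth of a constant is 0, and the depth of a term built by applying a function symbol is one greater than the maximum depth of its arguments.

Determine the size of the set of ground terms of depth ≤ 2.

11666

If N_k denotes the number of depth-≤k ground terms, the 2 constants give N_0 = 2, and each function symbol of arity r contributes N_{k-1}^r new terms at level k: N_k = 2 + N_{k-1}^3 + N_{k-1}^3.
N_0 = 2
N_1 = 2 + 2^3 + 2^3 = 18
N_2 = 2 + 18^3 + 18^3 = 11666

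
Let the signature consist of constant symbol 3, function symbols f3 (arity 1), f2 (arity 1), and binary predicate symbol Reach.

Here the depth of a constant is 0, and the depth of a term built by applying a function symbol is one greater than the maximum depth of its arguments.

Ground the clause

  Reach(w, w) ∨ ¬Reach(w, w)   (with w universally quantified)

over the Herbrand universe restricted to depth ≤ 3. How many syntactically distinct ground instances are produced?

15

Ground terms of depth ≤ 3:
  Let N_k count ground terms of depth at most k. Each non-constant term of depth ≤ k is some function symbol applied to depth-≤(k−1) arguments, giving N_k = 1 + N_{k-1} + N_{k-1}.
  N_0 = 1
  N_1 = 1 + 1 + 1 = 3
  N_2 = 1 + 3 + 3 = 7
  N_3 = 1 + 7 + 7 = 15
So there are 15 ground terms available for substitution.
The clause has 1 distinct variable (w), which appears in the body. In the free term algebra distinct substitutions yield syntactically distinct ground instances.
Number of ground instances = 15.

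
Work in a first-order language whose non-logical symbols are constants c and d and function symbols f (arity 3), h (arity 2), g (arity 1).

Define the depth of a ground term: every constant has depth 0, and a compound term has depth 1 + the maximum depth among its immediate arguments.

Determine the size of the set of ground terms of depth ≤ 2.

4370

Let N_k = |{terms of depth ≤ k}|. Then N_0 = 2 and N_k = 2 + N_{k-1}^3 + N_{k-1}^2 + N_{k-1} for k ≥ 1 (one summand per function symbol, arity giving the exponent).
N_0 = 2
N_1 = 2 + 2^3 + 2^2 + 2 = 16
N_2 = 2 + 16^3 + 16^2 + 16 = 4370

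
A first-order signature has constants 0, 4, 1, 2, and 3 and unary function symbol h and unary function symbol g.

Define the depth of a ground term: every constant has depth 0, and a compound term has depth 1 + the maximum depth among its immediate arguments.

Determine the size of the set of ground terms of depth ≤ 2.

Write N_k for the number of ground terms of depth ≤ k. A term of depth ≤ k is either a constant or a function symbol applied to arguments of depth ≤ k−1, so N_k = 5 + N_{k-1} + N_{k-1}.
N_0 = 5
N_1 = 5 + 5 + 5 = 15
N_2 = 5 + 15 + 15 = 35

35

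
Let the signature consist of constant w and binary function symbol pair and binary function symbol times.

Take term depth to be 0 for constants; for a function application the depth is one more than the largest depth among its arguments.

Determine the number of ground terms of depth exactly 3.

704

Let N_k = |{terms of depth ≤ k}|. Then N_0 = 1 and N_k = 1 + N_{k-1}^2 + N_{k-1}^2 for k ≥ 1 (one summand per function symbol, arity giving the exponent).
N_0 = 1
N_1 = 1 + 1^2 + 1^2 = 3
N_2 = 1 + 3^2 + 3^2 = 19
N_3 = 1 + 19^2 + 19^2 = 723
Terms of depth exactly 3: N_3 − N_2 = 723 − 19 = 704.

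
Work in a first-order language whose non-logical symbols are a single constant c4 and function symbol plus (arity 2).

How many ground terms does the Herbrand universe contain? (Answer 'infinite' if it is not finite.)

infinite

The signature has at least one function symbol (plus, arity 2) and at least one constant (c4).
Iterating plus gives infinitely many distinct ground terms: c4, plus(c4, c4), plus(plus(c4, c4), plus(c4, c4)), ...
So the Herbrand universe is infinite.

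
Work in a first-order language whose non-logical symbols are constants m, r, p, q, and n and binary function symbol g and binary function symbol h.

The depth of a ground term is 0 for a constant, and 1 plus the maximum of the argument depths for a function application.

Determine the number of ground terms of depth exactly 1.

Let N_k = |{terms of depth ≤ k}|. Then N_0 = 5 and N_k = 5 + N_{k-1}^2 + N_{k-1}^2 for k ≥ 1 (one summand per function symbol, arity giving the exponent).
N_0 = 5
N_1 = 5 + 5^2 + 5^2 = 55
Terms of depth exactly 1: N_1 − N_0 = 55 − 5 = 50.

50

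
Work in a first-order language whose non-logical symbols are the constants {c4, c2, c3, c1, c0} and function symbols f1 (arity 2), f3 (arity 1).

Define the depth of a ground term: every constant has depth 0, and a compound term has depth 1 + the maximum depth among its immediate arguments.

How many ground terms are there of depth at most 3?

1601495

Let N_k = |{terms of depth ≤ k}|. Then N_0 = 5 and N_k = 5 + N_{k-1}^2 + N_{k-1} for k ≥ 1 (one summand per function symbol, arity giving the exponent).
N_0 = 5
N_1 = 5 + 5^2 + 5 = 35
N_2 = 5 + 35^2 + 35 = 1265
N_3 = 5 + 1265^2 + 1265 = 1601495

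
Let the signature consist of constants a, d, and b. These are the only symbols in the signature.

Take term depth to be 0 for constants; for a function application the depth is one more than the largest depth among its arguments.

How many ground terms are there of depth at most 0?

With no function symbols every ground term is a constant, so there are exactly 3 ground terms at every depth bound.
N_0 = 3
Explicitly: a, d, b.

3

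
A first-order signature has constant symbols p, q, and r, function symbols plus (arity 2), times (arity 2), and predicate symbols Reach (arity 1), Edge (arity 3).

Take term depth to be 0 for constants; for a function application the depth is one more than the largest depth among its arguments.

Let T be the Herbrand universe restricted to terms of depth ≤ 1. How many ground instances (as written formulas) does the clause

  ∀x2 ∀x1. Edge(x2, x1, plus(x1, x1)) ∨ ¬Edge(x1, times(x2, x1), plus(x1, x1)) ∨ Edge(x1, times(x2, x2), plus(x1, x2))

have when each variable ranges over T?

441

Ground terms of depth ≤ 1:
  If N_k denotes the number of depth-≤k ground terms, the 3 constants give N_0 = 3, and each function symbol of arity r contributes N_{k-1}^r new terms at level k: N_k = 3 + N_{k-1}^2 + N_{k-1}^2.
  N_0 = 3
  N_1 = 3 + 3^2 + 3^2 = 21
So there are 21 ground terms available for substitution.
The body mentions every one of the 2 quantified variables; since ground terms form a free algebra, no two substitutions collapse to the same formula.
Number of ground instances = 21^2 = 441.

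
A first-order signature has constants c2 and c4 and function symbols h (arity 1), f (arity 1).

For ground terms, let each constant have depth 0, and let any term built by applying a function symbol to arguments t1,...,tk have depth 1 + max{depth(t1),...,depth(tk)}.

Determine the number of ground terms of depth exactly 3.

Let N_k count ground terms of depth at most k. Each non-constant term of depth ≤ k is some function symbol applied to depth-≤(k−1) arguments, giving N_k = 2 + N_{k-1} + N_{k-1}.
N_0 = 2
N_1 = 2 + 2 + 2 = 6
N_2 = 2 + 6 + 6 = 14
N_3 = 2 + 14 + 14 = 30
Terms of depth exactly 3: N_3 − N_2 = 30 − 14 = 16.

16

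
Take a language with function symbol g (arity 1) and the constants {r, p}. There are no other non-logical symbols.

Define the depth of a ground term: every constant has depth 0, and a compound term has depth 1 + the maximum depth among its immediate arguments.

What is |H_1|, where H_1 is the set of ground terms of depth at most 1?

Let N_k = |{terms of depth ≤ k}|. Then N_0 = 2 and N_k = 2 + N_{k-1} for k ≥ 1 (one summand per function symbol, arity giving the exponent).
N_0 = 2
N_1 = 2 + 2 = 4
Explicitly: r, p, g(r), g(p).

4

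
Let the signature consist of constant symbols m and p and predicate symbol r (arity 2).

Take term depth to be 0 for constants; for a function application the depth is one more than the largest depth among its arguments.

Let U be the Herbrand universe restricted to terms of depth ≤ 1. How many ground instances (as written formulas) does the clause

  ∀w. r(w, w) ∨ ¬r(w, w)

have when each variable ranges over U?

2

Ground terms of depth ≤ 1:
  With no function symbols every ground term is a constant, so there are exactly 2 ground terms at every depth bound.
  N_0 = 2
  N_1 = 2
  Explicitly: m, p.
So there are 2 ground terms available for substitution.
The clause has 1 distinct variable (w), which appears in the body. In the free term algebra distinct substitutions yield syntactically distinct ground instances.
Number of ground instances = 2.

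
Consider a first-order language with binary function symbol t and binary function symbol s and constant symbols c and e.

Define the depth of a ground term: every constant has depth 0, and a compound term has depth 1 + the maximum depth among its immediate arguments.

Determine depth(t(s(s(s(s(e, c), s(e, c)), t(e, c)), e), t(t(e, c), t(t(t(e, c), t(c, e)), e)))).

depth(s(e, c)) = 1 + max(0, 0) = 1
depth(s(s(e, c), s(e, c))) = 1 + max(1, 1) = 2
depth(t(e, c)) = 1 + max(0, 0) = 1
depth(s(s(s(e, c), s(e, c)), t(e, c))) = 1 + max(2, 1) = 3
depth(s(s(s(s(e, c), s(e, c)), t(e, c)), e)) = 1 + max(3, 0) = 4
depth(t(c, e)) = 1 + max(0, 0) = 1
depth(t(t(e, c), t(c, e))) = 1 + max(1, 1) = 2
depth(t(t(t(e, c), t(c, e)), e)) = 1 + max(2, 0) = 3
depth(t(t(e, c), t(t(t(e, c), t(c, e)), e))) = 1 + max(1, 3) = 4
depth(t(s(s(s(s(e, c), s(e, c)), t(e, c)), e), t(t(e, c), t(t(t(e, c), t(c, e)), e)))) = 1 + max(4, 4) = 5

5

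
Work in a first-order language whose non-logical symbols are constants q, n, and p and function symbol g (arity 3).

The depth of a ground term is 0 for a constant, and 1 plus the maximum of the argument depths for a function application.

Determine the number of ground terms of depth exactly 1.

27

Let N_k count ground terms of depth at most k. Each non-constant term of depth ≤ k is some function symbol applied to depth-≤(k−1) arguments, giving N_k = 3 + N_{k-1}^3.
N_0 = 3
N_1 = 3 + 3^3 = 30
Terms of depth exactly 1: N_1 − N_0 = 30 − 3 = 27.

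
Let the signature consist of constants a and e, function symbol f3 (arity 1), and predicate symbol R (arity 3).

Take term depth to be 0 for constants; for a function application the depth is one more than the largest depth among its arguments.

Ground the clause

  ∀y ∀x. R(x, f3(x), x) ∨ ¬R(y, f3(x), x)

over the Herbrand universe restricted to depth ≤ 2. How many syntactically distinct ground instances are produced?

36

Ground terms of depth ≤ 2:
  Let N_k = |{terms of depth ≤ k}|. Then N_0 = 2 and N_k = 2 + N_{k-1} for k ≥ 1 (one summand per function symbol, arity giving the exponent).
  N_0 = 2
  N_1 = 2 + 2 = 4
  N_2 = 2 + 4 = 6
  Explicitly: a, e, f3(a), f3(e), f3(f3(a)), f3(f3(e)).
So there are 6 ground terms available for substitution.
The clause has 2 distinct variables (y, x), each appearing in the body. In the free term algebra distinct substitutions yield syntactically distinct ground instances.
Number of ground instances = 6^2 = 36.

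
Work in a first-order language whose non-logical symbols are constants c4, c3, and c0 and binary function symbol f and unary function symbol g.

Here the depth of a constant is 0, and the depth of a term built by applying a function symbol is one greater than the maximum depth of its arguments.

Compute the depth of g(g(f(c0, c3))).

3

depth(f(c0, c3)) = 1 + max(0, 0) = 1
depth(g(f(c0, c3))) = 1 + depth(f(c0, c3)) = 1 + 1 = 2
depth(g(g(f(c0, c3)))) = 1 + depth(g(f(c0, c3))) = 1 + 2 = 3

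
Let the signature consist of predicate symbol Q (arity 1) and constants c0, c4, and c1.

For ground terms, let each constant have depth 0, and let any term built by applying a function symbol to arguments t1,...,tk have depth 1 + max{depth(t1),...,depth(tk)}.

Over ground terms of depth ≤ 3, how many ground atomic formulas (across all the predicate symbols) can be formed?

3

First count ground terms of depth ≤ 3.
With no function symbols every ground term is a constant, so there are exactly 3 ground terms at every depth bound.
N_0 = 3
N_1 = 3
N_2 = 3
N_3 = 3
Explicitly: c0, c4, c1.
So |H| = 3.
Ground atoms are formed by filling each argument slot of a predicate with a term from H, so an r-ary predicate gives |H|^r atoms:
  Q: 3
Total ground atoms: 3.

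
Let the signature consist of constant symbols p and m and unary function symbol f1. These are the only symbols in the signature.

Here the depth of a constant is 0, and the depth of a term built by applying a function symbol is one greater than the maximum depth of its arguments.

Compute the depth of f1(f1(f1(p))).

depth(f1(p)) = 1 + depth(p) = 1 + 0 = 1
depth(f1(f1(p))) = 1 + depth(f1(p)) = 1 + 1 = 2
depth(f1(f1(f1(p)))) = 1 + depth(f1(f1(p))) = 1 + 2 = 3

3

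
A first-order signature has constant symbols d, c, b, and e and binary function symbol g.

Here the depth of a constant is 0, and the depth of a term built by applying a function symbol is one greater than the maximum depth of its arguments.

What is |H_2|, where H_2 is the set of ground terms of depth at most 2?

404

Let N_k count ground terms of depth at most k. Each non-constant term of depth ≤ k is some function symbol applied to depth-≤(k−1) arguments, giving N_k = 4 + N_{k-1}^2.
N_0 = 4
N_1 = 4 + 4^2 = 20
N_2 = 4 + 20^2 = 404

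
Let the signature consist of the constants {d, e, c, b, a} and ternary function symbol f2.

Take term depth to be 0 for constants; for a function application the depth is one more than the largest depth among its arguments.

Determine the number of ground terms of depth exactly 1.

125

Let N_k = |{terms of depth ≤ k}|. Then N_0 = 5 and N_k = 5 + N_{k-1}^3 for k ≥ 1 (one summand per function symbol, arity giving the exponent).
N_0 = 5
N_1 = 5 + 5^3 = 130
Terms of depth exactly 1: N_1 − N_0 = 130 − 5 = 125.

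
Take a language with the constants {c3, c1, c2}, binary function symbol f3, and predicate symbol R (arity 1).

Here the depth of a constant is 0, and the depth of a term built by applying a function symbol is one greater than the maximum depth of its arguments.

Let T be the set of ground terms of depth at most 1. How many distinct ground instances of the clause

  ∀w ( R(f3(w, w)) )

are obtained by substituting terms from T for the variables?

Ground terms of depth ≤ 1:
  Let N_k = |{terms of depth ≤ k}|. Then N_0 = 3 and N_k = 3 + N_{k-1}^2 for k ≥ 1 (one summand per function symbol, arity giving the exponent).
  N_0 = 3
  N_1 = 3 + 3^2 = 12
  Explicitly: c3, c1, c2, f3(c3, c3), f3(c3, c1), f3(c3, c2), f3(c1, c3), f3(c1, c1), f3(c1, c2), f3(c2, c3), f3(c2, c1), f3(c2, c2).
So there are 12 ground terms available for substitution.
The body mentions the single quantified variable w; since ground terms form a free algebra, no two substitutions collapse to the same formula.
Number of ground instances = 12.

12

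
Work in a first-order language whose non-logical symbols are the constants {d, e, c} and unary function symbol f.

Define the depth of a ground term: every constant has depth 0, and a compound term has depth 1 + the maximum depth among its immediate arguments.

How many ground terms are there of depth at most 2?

Let N_k = |{terms of depth ≤ k}|. Then N_0 = 3 and N_k = 3 + N_{k-1} for k ≥ 1 (one summand per function symbol, arity giving the exponent).
N_0 = 3
N_1 = 3 + 3 = 6
N_2 = 3 + 6 = 9
Explicitly: d, e, c, f(d), f(e), f(c), f(f(d)), f(f(e)), f(f(c)).

9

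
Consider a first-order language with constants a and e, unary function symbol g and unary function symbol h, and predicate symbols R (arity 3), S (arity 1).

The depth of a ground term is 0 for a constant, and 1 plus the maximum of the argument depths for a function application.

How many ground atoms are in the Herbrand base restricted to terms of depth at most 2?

2758

First count ground terms of depth ≤ 2.
Write N_k for the number of ground terms of depth ≤ k. A term of depth ≤ k is either a constant or a function symbol applied to arguments of depth ≤ k−1, so N_k = 2 + N_{k-1} + N_{k-1}.
N_0 = 2
N_1 = 2 + 2 + 2 = 6
N_2 = 2 + 6 + 6 = 14
So |H| = 14.
Ground atoms are formed by filling each argument slot of a predicate with a term from H, so an r-ary predicate gives |H|^r atoms:
  R: 14^3 = 2744;  S: 14
Total ground atoms: 2744 + 14 = 2758.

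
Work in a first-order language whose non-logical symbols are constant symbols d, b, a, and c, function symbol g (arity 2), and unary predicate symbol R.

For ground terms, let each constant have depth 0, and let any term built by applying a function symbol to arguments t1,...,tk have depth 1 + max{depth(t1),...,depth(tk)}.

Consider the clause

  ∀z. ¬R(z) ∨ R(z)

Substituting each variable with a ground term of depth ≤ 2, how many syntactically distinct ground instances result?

404

Ground terms of depth ≤ 2:
  Write N_k for the number of ground terms of depth ≤ k. A term of depth ≤ k is either a constant or a function symbol applied to arguments of depth ≤ k−1, so N_k = 4 + N_{k-1}^2.
  N_0 = 4
  N_1 = 4 + 4^2 = 20
  N_2 = 4 + 20^2 = 404
So there are 404 ground terms available for substitution.
The body mentions the single quantified variable z; since ground terms form a free algebra, no two substitutions collapse to the same formula.
Number of ground instances = 404.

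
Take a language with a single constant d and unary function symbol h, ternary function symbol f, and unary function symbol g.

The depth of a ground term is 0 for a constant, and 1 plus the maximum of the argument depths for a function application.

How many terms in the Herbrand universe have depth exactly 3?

389091

Let N_k count ground terms of depth at most k. Each non-constant term of depth ≤ k is some function symbol applied to depth-≤(k−1) arguments, giving N_k = 1 + N_{k-1} + N_{k-1}^3 + N_{k-1}.
N_0 = 1
N_1 = 1 + 1 + 1^3 + 1 = 4
N_2 = 1 + 4 + 4^3 + 4 = 73
N_3 = 1 + 73 + 73^3 + 73 = 389164
Terms of depth exactly 3: N_3 − N_2 = 389164 − 73 = 389091.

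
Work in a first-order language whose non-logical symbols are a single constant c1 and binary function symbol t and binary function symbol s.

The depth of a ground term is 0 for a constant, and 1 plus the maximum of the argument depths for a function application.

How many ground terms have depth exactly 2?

16

Count level by level. With function symbols t/2, s/2, the terms of depth ≤ k are the 1 constant together with each function applied to depth-≤(k−1) tuples, so N_k = 1 + N_{k-1}^2 + N_{k-1}^2.
N_0 = 1
N_1 = 1 + 1^2 + 1^2 = 3
N_2 = 1 + 3^2 + 3^2 = 19
Terms of depth exactly 2: N_2 − N_1 = 19 − 3 = 16.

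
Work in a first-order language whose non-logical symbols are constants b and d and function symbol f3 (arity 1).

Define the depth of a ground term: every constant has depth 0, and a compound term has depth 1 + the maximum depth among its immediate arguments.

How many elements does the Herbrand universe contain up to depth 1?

4

Write N_k for the number of ground terms of depth ≤ k. A term of depth ≤ k is either a constant or a function symbol applied to arguments of depth ≤ k−1, so N_k = 2 + N_{k-1}.
N_0 = 2
N_1 = 2 + 2 = 4
Explicitly: b, d, f3(b), f3(d).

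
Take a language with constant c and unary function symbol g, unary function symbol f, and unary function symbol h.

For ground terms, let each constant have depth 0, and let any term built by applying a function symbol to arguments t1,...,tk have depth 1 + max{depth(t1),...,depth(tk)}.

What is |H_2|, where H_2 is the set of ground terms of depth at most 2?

13

Let N_k count ground terms of depth at most k. Each non-constant term of depth ≤ k is some function symbol applied to depth-≤(k−1) arguments, giving N_k = 1 + N_{k-1} + N_{k-1} + N_{k-1}.
N_0 = 1
N_1 = 1 + 1 + 1 + 1 = 4
N_2 = 1 + 4 + 4 + 4 = 13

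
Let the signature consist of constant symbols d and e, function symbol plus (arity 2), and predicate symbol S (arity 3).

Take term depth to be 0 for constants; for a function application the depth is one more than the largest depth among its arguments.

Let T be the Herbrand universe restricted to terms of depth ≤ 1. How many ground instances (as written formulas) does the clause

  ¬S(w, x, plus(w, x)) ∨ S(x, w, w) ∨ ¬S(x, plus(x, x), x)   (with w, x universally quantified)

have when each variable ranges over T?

36

Ground terms of depth ≤ 1:
  If N_k denotes the number of depth-≤k ground terms, the 2 constants give N_0 = 2, and each function symbol of arity r contributes N_{k-1}^r new terms at level k: N_k = 2 + N_{k-1}^2.
  N_0 = 2
  N_1 = 2 + 2^2 = 6
So there are 6 ground terms available for substitution.
The clause has 2 distinct variables (w, x), each appearing in the body. In the free term algebra distinct substitutions yield syntactically distinct ground instances.
Number of ground instances = 6^2 = 36.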